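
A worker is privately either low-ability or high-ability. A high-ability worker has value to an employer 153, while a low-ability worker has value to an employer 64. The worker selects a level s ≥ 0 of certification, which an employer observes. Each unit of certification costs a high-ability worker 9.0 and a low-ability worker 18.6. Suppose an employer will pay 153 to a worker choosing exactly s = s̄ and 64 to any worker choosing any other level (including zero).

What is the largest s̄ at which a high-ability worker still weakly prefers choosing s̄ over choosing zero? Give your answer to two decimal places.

9.89

Choosing s̄ yields the high-ability type 153 − 9.0·s̄; choosing zero yields 64.
The high-ability type is indifferent at 153 − 9.0·s̄ = 64, i.e. s̄ = (153 − 64) / 9.0 ≈ 9.89.
For any s̄ above 9.89 the high-ability type would rather pool at zero, so separation collapses.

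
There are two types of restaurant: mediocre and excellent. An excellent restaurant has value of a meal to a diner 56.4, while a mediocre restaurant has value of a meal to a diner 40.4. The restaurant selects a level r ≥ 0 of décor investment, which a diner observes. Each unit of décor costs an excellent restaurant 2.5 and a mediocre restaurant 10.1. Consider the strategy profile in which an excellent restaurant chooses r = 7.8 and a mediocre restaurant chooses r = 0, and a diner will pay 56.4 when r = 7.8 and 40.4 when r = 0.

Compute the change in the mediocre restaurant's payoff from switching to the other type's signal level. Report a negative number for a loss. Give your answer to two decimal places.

Playing r = 0 the mediocre restaurant receives 40.4.
Deviating to r = 7.8 brings payment 56.4 at cost 10.1 × 7.8 = 78.78, netting -22.38.
Gain from deviating: -22.38 − 40.4 = -62.78.
The gain is negative, so the mediocre type's incentive-compatibility constraint is satisfied.

-62.78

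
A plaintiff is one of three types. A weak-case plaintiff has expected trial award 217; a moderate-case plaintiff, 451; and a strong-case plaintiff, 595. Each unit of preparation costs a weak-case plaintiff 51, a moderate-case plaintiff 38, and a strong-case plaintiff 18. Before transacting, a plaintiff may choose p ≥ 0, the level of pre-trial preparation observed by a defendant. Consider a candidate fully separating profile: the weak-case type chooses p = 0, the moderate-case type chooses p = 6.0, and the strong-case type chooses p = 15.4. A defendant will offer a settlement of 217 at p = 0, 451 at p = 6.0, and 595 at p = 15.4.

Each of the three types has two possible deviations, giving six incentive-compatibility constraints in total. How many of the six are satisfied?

Moderate-case (own payoff 451 − 38×6.0 = 223): to p=0 gives 217 → no gain ✓; to p=15.4 gives 595 − 38×15.4 = 9.8 → no gain ✓.
Weak-case (own payoff 217): to p=6.0 gives 451 − 51×6.0 = 145 → no gain ✓; to p=15.4 gives 595 − 51×15.4 = -190.4 → no gain ✓.
Strong-case (own payoff 595 − 18×15.4 = 317.8): to p=0 gives 217 → no gain ✓; to p=6.0 gives 451 − 18×6.0 = 343 → profitable ✗.
5 of the 6 constraints hold; not an equilibrium.

5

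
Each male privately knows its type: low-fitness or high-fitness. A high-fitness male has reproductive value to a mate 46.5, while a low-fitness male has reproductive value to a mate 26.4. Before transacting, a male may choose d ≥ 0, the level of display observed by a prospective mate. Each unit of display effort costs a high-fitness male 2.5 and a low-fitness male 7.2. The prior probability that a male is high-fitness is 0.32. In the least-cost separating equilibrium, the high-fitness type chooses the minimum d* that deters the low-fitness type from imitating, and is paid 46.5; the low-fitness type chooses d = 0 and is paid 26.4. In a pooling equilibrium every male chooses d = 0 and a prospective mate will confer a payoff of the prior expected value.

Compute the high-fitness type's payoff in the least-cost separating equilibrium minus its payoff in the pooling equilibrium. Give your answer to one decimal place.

Least-cost separating signal: d* solves 26.4 = 46.5 − 7.2·d*, so d* = (46.5 − 26.4)/7.2 ≈ 2.7917.
High-fitness type's separating payoff: 46.5 − 2.5 × d* = 46.5 − 2.5 × (46.5 − 26.4)/7.2 = 46.5 − 50.25/7.2 ≈ 39.521.
Pooling payoff: 0.32 × 46.5 + 0.68 × 26.4 = 32.832.
Difference: 39.521 − 32.832 = 6.689, i.e. 6.7 to one decimal place.
The high-fitness type prefers to separate.

6.7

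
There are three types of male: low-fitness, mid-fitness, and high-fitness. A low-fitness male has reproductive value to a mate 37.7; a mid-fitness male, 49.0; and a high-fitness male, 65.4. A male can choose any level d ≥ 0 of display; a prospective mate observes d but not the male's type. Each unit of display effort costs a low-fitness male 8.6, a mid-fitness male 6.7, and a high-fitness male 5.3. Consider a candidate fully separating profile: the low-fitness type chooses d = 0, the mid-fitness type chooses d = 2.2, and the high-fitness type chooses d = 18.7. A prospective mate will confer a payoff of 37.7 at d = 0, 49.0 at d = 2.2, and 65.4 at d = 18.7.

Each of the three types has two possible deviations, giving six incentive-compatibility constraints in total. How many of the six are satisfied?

3

Low-fitness (own payoff 37.7): to d=2.2 gives 49.0 − 8.6×2.2 = 30.08 → no gain ✓; to d=18.7 gives 65.4 − 8.6×18.7 = -95.42 → no gain ✓.
High-fitness (own payoff 65.4 − 5.3×18.7 = -33.71): to d=0 gives 37.7 → profitable ✗; to d=2.2 gives 49.0 − 5.3×2.2 = 37.34 → profitable ✗.
Mid-fitness (own payoff 49.0 − 6.7×2.2 = 34.26): to d=0 gives 37.7 → profitable ✗; to d=18.7 gives 65.4 − 6.7×18.7 = -59.89 → no gain ✓.
3 of the 6 constraints hold; not an equilibrium.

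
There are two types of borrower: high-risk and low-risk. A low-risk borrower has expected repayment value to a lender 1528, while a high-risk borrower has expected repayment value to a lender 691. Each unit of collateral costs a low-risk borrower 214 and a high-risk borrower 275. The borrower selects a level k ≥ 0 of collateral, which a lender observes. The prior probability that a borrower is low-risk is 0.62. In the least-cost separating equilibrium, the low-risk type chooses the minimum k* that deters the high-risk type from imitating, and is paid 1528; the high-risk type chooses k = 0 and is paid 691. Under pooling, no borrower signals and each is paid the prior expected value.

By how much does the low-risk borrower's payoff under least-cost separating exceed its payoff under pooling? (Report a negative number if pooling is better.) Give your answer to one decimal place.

Least-cost separating signal: k* solves 691 = 1528 − 275·k*, so k* = (1528 − 691)/275 ≈ 3.0436.
Low-risk type's separating payoff: 1528 − 214 × k* = 1528 − 214 × (1528 − 691)/275 = 1528 − 179118/275 ≈ 876.662.
Pooling payoff: 0.62 × 1528 + 0.38 × 691 = 1209.94.
Difference: 876.662 − 1209.94 = -333.278, i.e. -333.3 to one decimal place.
The low-risk type would prefer the pooling outcome.

-333.3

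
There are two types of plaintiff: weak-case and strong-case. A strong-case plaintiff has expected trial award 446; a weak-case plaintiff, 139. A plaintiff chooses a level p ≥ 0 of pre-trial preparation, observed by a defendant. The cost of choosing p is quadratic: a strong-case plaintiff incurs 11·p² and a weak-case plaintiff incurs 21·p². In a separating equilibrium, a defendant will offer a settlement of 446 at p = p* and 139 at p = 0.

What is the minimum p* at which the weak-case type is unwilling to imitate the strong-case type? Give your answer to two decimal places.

The weak-case type at p = 0 receives 139; imitating at p* yields 446 − 21·p*².
Indifference: 139 = 446 − 21·p*², so p*² = (446 − 139) / 21 ≈ 14.6190.
p* = √14.6190 ≈ 3.82.

3.82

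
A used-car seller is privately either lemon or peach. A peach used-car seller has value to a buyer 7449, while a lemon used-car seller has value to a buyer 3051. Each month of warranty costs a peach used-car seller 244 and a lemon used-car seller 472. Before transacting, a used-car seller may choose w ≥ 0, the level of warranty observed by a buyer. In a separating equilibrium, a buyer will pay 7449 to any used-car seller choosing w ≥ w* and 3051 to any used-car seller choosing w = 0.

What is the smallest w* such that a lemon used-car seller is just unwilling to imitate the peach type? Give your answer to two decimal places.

A lemon used-car seller choosing w = 0 receives 3051.
Imitating at w* instead would pay 7449 at cost 472·w*, netting 7449 − 472·w*.
Indifference: 3051 = 7449 − 472·w*, so w* = (7449 − 3051) / 472 ≈ 9.32.
At w* the lemon type's incentive constraint just binds; the peach type strictly prefers w* since its per-unit cost is lower.

9.32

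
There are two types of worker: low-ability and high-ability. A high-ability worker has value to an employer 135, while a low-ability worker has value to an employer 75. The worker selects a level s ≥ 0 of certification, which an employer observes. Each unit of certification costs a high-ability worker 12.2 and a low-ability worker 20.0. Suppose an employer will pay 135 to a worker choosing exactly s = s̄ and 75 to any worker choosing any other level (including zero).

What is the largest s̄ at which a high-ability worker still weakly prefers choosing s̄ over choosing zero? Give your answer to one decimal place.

4.9

Choosing s̄ yields the high-ability type 135 − 12.2·s̄; choosing zero yields 75.
The high-ability type is indifferent at 135 − 12.2·s̄ = 75, i.e. s̄ = (135 − 75) / 12.2 ≈ 4.9.
For any s̄ above 4.9 the high-ability type would rather pool at zero, so separation collapses.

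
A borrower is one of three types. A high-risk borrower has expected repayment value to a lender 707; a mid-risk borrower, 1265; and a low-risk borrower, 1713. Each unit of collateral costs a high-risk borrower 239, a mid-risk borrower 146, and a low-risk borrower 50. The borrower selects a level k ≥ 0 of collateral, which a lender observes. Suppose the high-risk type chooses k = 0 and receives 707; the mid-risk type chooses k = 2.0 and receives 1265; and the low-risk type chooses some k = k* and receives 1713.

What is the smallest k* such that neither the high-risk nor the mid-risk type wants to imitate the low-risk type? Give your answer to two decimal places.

Mid-risk type (on-path payoff 1265 − 146×2.0 = 973) won't mimic when 973 ≥ 1713 − 146·k*, i.e. k* ≥ 5.07.
High-risk type (on-path payoff 707) won't mimic when 707 ≥ 1713 − 239·k*, i.e. k* ≥ 4.21.
Both must hold, so k* = max(4.21, 5.07) = 5.07. The mid-risk type's constraint binds.

5.07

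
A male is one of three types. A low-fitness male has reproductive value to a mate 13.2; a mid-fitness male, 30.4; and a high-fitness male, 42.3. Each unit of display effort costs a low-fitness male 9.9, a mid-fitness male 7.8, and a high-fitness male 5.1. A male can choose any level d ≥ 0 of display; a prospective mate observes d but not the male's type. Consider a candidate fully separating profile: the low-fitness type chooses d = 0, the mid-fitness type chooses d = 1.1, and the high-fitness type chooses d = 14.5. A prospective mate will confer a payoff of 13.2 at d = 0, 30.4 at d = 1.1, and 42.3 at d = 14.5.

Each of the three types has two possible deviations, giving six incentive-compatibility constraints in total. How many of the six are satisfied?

3

Low-fitness (own payoff 13.2): to d=1.1 gives 30.4 − 9.9×1.1 = 19.51 → profitable ✗; to d=14.5 gives 42.3 − 9.9×14.5 = -101.25 → no gain ✓.
Mid-fitness (own payoff 30.4 − 7.8×1.1 = 21.82): to d=0 gives 13.2 → no gain ✓; to d=14.5 gives 42.3 − 7.8×14.5 = -70.8 → no gain ✓.
High-fitness (own payoff 42.3 − 5.1×14.5 = -31.65): to d=0 gives 13.2 → profitable ✗; to d=1.1 gives 30.4 − 5.1×1.1 = 24.79 → profitable ✗.
3 of the 6 constraints hold; not an equilibrium.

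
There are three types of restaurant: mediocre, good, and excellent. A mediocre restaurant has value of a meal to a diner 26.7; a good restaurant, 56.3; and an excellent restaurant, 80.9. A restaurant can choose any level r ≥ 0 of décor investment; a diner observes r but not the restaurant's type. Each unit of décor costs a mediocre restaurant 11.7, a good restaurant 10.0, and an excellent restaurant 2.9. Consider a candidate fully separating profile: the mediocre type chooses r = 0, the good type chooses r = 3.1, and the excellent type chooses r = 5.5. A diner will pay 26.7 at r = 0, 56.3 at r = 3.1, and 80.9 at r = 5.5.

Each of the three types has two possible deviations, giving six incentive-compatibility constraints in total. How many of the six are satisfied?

Excellent (own payoff 80.9 − 2.9×5.5 = 64.95): to r=0 gives 26.7 → no gain ✓; to r=3.1 gives 56.3 − 2.9×3.1 = 47.31 → no gain ✓.
Good (own payoff 56.3 − 10.0×3.1 = 25.3): to r=0 gives 26.7 → profitable ✗; to r=5.5 gives 80.9 − 10.0×5.5 = 25.9 → profitable ✗.
Mediocre (own payoff 26.7): to r=3.1 gives 56.3 − 11.7×3.1 = 20.03 → no gain ✓; to r=5.5 gives 80.9 − 11.7×5.5 = 16.55 → no gain ✓.
4 of the 6 constraints hold; not an equilibrium.

4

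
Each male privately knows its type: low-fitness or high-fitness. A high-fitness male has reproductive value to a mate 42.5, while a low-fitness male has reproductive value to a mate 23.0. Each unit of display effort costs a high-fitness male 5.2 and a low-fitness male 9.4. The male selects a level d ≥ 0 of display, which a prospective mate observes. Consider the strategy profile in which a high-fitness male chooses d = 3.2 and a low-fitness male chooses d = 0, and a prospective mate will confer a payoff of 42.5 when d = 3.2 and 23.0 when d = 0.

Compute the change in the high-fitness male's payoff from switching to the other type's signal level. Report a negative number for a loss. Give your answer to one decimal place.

Playing d = 3.2 the high-fitness male receives 42.5 − 5.2 × 3.2 = 25.86.
Deviating to d = 0 yields 23.0 instead.
Gain from deviating: 23.0 − 25.86 = -2.86, i.e. -2.9 to one decimal place.
The gain is negative, so the high-fitness type's incentive-compatibility constraint is satisfied.

-2.9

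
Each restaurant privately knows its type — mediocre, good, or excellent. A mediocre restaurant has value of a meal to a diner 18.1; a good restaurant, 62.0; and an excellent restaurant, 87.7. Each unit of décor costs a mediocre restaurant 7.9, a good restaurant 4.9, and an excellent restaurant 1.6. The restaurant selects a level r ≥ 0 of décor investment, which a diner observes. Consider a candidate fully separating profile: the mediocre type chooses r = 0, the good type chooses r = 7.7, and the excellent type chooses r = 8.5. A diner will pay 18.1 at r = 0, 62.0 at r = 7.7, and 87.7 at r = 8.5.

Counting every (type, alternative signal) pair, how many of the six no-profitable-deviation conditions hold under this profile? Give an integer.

Excellent (own payoff 87.7 − 1.6×8.5 = 74.1): to r=0 gives 18.1 → no gain ✓; to r=7.7 gives 62.0 − 1.6×7.7 = 49.68 → no gain ✓.
Good (own payoff 62.0 − 4.9×7.7 = 24.27): to r=0 gives 18.1 → no gain ✓; to r=8.5 gives 87.7 − 4.9×8.5 = 46.05 → profitable ✗.
Mediocre (own payoff 18.1): to r=7.7 gives 62.0 − 7.9×7.7 = 1.17 → no gain ✓; to r=8.5 gives 87.7 − 7.9×8.5 = 20.55 → profitable ✗.
4 of the 6 constraints hold; not an equilibrium.

4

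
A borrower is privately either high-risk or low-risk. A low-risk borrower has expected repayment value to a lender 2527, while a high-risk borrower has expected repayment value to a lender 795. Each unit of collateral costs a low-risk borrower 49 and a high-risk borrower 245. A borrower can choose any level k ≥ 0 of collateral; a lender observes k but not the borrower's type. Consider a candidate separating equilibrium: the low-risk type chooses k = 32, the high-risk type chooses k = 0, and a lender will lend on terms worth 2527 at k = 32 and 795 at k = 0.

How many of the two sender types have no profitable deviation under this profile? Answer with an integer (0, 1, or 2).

High-risk type: stay at 0 → 795; mimic → 2527 − 245 × 32 = -5313. IC holds (795 ≥ -5313).
Low-risk type: signal → 2527 − 49 × 32 = 959; deviate to 0 → 795. IC holds (959 ≥ 795).
2 of 2 constraints hold, so this is a separating equilibrium.

2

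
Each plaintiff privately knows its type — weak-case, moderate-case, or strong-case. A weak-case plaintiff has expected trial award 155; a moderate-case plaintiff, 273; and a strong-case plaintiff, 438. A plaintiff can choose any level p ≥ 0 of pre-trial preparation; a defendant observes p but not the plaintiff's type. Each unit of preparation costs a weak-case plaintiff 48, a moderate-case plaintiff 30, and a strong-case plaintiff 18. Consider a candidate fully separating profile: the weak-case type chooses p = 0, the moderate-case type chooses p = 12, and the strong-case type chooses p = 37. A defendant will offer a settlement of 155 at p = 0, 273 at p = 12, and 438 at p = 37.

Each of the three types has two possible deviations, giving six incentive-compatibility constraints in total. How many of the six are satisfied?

Strong-case (own payoff 438 − 18×37 = -228): to p=0 gives 155 → profitable ✗; to p=12 gives 273 − 18×12 = 57 → profitable ✗.
Moderate-case (own payoff 273 − 30×12 = -87): to p=0 gives 155 → profitable ✗; to p=37 gives 438 − 30×37 = -672 → no gain ✓.
Weak-case (own payoff 155): to p=12 gives 273 − 48×12 = -303 → no gain ✓; to p=37 gives 438 − 48×37 = -1338 → no gain ✓.
3 of the 6 constraints hold; not an equilibrium.

3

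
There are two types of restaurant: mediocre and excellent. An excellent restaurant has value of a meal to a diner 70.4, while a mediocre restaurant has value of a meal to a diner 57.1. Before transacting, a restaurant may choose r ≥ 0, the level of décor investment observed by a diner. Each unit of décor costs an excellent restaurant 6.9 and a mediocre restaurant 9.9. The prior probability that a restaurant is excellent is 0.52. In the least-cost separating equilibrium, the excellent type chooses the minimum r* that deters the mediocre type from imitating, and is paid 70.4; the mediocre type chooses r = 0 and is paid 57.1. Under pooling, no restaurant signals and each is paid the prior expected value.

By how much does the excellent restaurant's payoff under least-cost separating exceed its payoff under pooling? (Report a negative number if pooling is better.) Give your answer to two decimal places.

-2.89

Least-cost separating signal: r* solves 57.1 = 70.4 − 9.9·r*, so r* = (70.4 − 57.1)/9.9 ≈ 1.3434.
Excellent type's separating payoff: 70.4 − 6.9 × r* = 70.4 − 6.9 × (70.4 − 57.1)/9.9 = 70.4 − 91.77/9.9 ≈ 61.1303.
Pooling payoff: 0.52 × 70.4 + 0.48 × 57.1 = 64.016.
Difference: 61.1303 − 64.016 = -2.8857, i.e. -2.89 to two decimal places.
The excellent type would prefer the pooling outcome.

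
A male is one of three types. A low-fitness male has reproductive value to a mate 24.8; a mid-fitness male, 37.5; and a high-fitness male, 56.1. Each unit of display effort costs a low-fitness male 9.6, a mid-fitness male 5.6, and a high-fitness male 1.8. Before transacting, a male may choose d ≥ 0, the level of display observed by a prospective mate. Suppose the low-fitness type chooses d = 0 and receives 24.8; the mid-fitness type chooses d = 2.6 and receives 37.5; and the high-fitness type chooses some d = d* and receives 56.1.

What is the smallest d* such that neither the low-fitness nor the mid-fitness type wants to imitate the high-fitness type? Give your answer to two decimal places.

Low-fitness type (on-path payoff 24.8) won't mimic when 24.8 ≥ 56.1 − 9.6·d*, i.e. d* ≥ 3.26.
Mid-fitness type (on-path payoff 37.5 − 5.6×2.6 = 22.94) won't mimic when 22.94 ≥ 56.1 − 5.6·d*, i.e. d* ≥ 5.92.
Both must hold, so d* = max(3.26, 5.92) = 5.92. The mid-fitness type's constraint binds.

5.92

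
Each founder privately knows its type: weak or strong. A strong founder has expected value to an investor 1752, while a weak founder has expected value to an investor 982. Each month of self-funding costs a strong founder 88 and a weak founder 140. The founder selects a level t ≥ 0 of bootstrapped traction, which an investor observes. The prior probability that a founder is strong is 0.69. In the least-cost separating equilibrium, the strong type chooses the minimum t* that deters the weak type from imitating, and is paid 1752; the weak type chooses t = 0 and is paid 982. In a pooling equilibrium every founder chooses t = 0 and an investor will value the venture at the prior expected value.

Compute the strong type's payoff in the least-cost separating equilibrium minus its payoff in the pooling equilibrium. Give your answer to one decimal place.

Least-cost separating signal: t* solves 982 = 1752 − 140·t*, so t* = (1752 − 982)/140 = 5.5.
Strong type's separating payoff: 1752 − 88 × t* = 1752 − 88 × (1752 − 982)/140 = 1752 − 67760/140 = 1268.
Pooling payoff: 0.69 × 1752 + 0.31 × 982 = 1513.3.
Difference: 1268 − 1513.3 = -245.3.
The strong type would prefer the pooling outcome.

-245.3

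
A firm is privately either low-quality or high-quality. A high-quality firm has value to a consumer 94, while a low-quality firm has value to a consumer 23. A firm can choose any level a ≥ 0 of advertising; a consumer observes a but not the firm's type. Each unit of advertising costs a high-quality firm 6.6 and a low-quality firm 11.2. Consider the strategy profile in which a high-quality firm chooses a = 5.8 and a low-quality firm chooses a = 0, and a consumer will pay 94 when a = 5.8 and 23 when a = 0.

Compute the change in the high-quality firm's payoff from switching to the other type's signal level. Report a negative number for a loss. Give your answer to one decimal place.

Playing a = 5.8 the high-quality firm receives 94 − 6.6 × 5.8 = 55.72.
Deviating to a = 0 yields 23 instead.
Gain from deviating: 23 − 55.72 = -32.72, i.e. -32.7 to one decimal place.
The gain is negative, so the high-quality type's incentive-compatibility constraint is satisfied.

-32.7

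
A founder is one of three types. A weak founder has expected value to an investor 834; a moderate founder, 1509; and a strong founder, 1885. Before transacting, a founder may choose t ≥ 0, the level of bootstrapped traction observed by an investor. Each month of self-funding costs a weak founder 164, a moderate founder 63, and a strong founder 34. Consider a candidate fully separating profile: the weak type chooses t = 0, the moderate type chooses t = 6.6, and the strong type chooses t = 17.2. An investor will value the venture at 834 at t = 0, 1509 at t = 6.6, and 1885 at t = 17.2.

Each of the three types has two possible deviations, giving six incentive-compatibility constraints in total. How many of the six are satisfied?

Strong (own payoff 1885 − 34×17.2 = 1300.2): to t=0 gives 834 → no gain ✓; to t=6.6 gives 1509 − 34×6.6 = 1284.6 → no gain ✓.
Weak (own payoff 834): to t=6.6 gives 1509 − 164×6.6 = 426.6 → no gain ✓; to t=17.2 gives 1885 − 164×17.2 = -935.8 → no gain ✓.
Moderate (own payoff 1509 − 63×6.6 = 1093.2): to t=0 gives 834 → no gain ✓; to t=17.2 gives 1885 − 63×17.2 = 801.4 → no gain ✓.
6 of the 6 constraints hold; this profile is a separating equilibrium.

6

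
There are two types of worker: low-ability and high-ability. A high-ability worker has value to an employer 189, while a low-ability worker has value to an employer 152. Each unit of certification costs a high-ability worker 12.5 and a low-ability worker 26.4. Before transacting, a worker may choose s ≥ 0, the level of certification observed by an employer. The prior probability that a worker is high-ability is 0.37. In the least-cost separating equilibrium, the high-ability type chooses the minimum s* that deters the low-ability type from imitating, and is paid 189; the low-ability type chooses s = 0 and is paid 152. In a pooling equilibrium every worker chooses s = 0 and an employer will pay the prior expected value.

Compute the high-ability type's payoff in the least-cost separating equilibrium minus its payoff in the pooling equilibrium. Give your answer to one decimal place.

Least-cost separating signal: s* solves 152 = 189 − 26.4·s*, so s* = (189 − 152)/26.4 ≈ 1.4015.
High-ability type's separating payoff: 189 − 12.5 × s* = 189 − 12.5 × (189 − 152)/26.4 = 189 − 462.5/26.4 ≈ 171.481.
Pooling payoff: 0.37 × 189 + 0.63 × 152 = 165.69.
Difference: 171.481 − 165.69 = 5.791, i.e. 5.8 to one decimal place.
The high-ability type prefers to separate.

5.8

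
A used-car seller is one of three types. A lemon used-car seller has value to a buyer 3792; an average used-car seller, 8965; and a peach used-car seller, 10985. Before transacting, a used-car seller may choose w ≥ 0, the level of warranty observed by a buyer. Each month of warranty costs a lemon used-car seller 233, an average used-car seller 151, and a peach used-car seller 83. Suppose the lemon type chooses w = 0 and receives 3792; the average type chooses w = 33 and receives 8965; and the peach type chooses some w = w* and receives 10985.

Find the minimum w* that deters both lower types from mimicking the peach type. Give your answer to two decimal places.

Lemon type (on-path payoff 3792) won't mimic when 3792 ≥ 10985 − 233·w*, i.e. w* ≥ 30.87.
Average type (on-path payoff 8965 − 151×33 = 3982) won't mimic when 3982 ≥ 10985 − 151·w*, i.e. w* ≥ 46.38.
Both must hold, so w* = max(30.87, 46.38) = 46.38. The average type's constraint binds.

46.38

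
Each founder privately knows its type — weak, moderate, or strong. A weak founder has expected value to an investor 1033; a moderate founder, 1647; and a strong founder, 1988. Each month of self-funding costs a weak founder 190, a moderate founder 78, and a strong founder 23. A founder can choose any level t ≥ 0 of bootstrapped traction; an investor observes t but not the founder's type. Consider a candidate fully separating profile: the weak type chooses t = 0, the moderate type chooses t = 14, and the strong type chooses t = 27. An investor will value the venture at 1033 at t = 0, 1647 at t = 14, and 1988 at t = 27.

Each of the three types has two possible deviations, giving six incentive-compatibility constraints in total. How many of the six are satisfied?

5

Moderate (own payoff 1647 − 78×14 = 555): to t=0 gives 1033 → profitable ✗; to t=27 gives 1988 − 78×27 = -118 → no gain ✓.
Weak (own payoff 1033): to t=14 gives 1647 − 190×14 = -1013 → no gain ✓; to t=27 gives 1988 − 190×27 = -3142 → no gain ✓.
Strong (own payoff 1988 − 23×27 = 1367): to t=0 gives 1033 → no gain ✓; to t=14 gives 1647 − 23×14 = 1325 → no gain ✓.
5 of the 6 constraints hold; not an equilibrium.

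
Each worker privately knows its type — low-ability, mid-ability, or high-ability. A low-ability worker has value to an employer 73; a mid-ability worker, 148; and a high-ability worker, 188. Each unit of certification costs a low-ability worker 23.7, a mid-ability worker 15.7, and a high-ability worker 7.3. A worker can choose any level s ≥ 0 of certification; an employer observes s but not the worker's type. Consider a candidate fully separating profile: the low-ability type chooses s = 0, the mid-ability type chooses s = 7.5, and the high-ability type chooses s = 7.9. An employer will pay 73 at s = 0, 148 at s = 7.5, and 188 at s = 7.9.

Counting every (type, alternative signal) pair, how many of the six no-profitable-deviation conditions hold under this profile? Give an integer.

4

High-ability (own payoff 188 − 7.3×7.9 = 130.33): to s=0 gives 73 → no gain ✓; to s=7.5 gives 148 − 7.3×7.5 = 93.25 → no gain ✓.
Low-ability (own payoff 73): to s=7.5 gives 148 − 23.7×7.5 = -29.75 → no gain ✓; to s=7.9 gives 188 − 23.7×7.9 = 0.77 → no gain ✓.
Mid-ability (own payoff 148 − 15.7×7.5 = 30.25): to s=0 gives 73 → profitable ✗; to s=7.9 gives 188 − 15.7×7.9 = 63.97 → profitable ✗.
4 of the 6 constraints hold; not an equilibrium.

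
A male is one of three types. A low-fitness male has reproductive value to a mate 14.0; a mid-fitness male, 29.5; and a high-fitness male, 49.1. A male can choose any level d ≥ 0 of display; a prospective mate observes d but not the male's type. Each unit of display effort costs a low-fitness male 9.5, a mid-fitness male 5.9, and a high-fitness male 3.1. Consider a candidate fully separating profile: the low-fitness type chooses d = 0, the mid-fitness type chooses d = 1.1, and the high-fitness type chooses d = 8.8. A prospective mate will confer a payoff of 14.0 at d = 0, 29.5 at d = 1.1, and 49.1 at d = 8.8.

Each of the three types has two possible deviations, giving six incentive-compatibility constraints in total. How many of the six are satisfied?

4

Low-fitness (own payoff 14.0): to d=1.1 gives 29.5 − 9.5×1.1 = 19.05 → profitable ✗; to d=8.8 gives 49.1 − 9.5×8.8 = -34.5 → no gain ✓.
High-fitness (own payoff 49.1 − 3.1×8.8 = 21.82): to d=0 gives 14.0 → no gain ✓; to d=1.1 gives 29.5 − 3.1×1.1 = 26.09 → profitable ✗.
Mid-fitness (own payoff 29.5 − 5.9×1.1 = 23.01): to d=0 gives 14.0 → no gain ✓; to d=8.8 gives 49.1 − 5.9×8.8 = -2.82 → no gain ✓.
4 of the 6 constraints hold; not an equilibrium.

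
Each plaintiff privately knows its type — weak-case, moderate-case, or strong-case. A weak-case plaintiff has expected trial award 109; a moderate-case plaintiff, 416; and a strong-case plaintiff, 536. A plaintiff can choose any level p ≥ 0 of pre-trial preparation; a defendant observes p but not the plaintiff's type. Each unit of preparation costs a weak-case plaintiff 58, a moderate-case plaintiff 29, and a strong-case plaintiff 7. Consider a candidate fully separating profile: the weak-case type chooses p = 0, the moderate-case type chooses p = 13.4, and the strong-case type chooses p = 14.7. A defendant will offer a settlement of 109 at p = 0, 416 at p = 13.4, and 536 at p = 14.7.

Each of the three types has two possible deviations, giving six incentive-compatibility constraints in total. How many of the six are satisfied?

Moderate-case (own payoff 416 − 29×13.4 = 27.4): to p=0 gives 109 → profitable ✗; to p=14.7 gives 536 − 29×14.7 = 109.7 → profitable ✗.
Strong-case (own payoff 536 − 7×14.7 = 433.1): to p=0 gives 109 → no gain ✓; to p=13.4 gives 416 − 7×13.4 = 322.2 → no gain ✓.
Weak-case (own payoff 109): to p=13.4 gives 416 − 58×13.4 = -361.2 → no gain ✓; to p=14.7 gives 536 − 58×14.7 = -316.6 → no gain ✓.
4 of the 6 constraints hold; not an equilibrium.

4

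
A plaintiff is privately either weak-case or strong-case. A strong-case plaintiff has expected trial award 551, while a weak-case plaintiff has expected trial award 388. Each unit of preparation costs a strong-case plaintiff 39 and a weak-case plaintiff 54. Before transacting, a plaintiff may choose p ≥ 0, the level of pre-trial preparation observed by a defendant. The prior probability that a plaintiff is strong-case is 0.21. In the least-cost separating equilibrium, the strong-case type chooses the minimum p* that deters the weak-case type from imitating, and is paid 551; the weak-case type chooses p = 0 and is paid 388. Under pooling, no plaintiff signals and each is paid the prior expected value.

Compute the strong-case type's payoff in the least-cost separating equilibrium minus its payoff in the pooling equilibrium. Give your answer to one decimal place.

Least-cost separating signal: p* solves 388 = 551 − 54·p*, so p* = (551 − 388)/54 ≈ 3.0185.
Strong-case type's separating payoff: 551 − 39 × p* = 551 − 39 × (551 − 388)/54 = 551 − 6357/54 ≈ 433.278.
Pooling payoff: 0.21 × 551 + 0.79 × 388 = 422.23.
Difference: 433.278 − 422.23 = 11.048, i.e. 11.0 to one decimal place.
The strong-case type prefers to separate.

11.0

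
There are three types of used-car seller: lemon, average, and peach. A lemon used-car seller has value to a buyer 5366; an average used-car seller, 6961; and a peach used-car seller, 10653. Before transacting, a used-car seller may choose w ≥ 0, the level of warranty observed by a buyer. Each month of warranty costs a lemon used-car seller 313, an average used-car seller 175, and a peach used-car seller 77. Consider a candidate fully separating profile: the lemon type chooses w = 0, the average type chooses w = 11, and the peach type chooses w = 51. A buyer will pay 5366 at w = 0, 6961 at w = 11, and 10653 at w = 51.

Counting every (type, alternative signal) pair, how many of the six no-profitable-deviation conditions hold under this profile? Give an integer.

5

Lemon (own payoff 5366): to w=11 gives 6961 − 313×11 = 3518 → no gain ✓; to w=51 gives 10653 − 313×51 = -5310 → no gain ✓.
Peach (own payoff 10653 − 77×51 = 6726): to w=0 gives 5366 → no gain ✓; to w=11 gives 6961 − 77×11 = 6114 → no gain ✓.
Average (own payoff 6961 − 175×11 = 5036): to w=0 gives 5366 → profitable ✗; to w=51 gives 10653 − 175×51 = 1728 → no gain ✓.
5 of the 6 constraints hold; not an equilibrium.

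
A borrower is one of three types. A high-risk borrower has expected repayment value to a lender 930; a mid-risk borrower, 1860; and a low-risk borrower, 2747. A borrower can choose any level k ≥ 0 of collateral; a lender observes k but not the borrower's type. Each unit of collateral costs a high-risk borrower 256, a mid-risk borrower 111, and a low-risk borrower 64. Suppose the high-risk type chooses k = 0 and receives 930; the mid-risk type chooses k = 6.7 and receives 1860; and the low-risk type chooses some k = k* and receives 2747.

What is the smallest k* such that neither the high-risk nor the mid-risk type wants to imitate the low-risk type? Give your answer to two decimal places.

High-risk type (on-path payoff 930) won't mimic when 930 ≥ 2747 − 256·k*, i.e. k* ≥ 7.10.
Mid-risk type (on-path payoff 1860 − 111×6.7 = 1116.3) won't mimic when 1116.3 ≥ 2747 − 111·k*, i.e. k* ≥ 14.69.
Both must hold, so k* = max(7.10, 14.69) = 14.69. The mid-risk type's constraint binds.

14.69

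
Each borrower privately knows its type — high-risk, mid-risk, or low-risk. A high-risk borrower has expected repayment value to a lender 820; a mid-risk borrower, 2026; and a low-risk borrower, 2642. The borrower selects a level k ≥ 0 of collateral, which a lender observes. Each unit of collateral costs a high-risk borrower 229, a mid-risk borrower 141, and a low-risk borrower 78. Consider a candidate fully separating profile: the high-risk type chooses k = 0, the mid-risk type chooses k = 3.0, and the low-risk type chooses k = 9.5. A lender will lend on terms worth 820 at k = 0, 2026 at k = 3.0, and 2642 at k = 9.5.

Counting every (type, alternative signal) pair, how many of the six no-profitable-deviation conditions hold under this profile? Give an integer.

Mid-risk (own payoff 2026 − 141×3.0 = 1603): to k=0 gives 820 → no gain ✓; to k=9.5 gives 2642 − 141×9.5 = 1302.5 → no gain ✓.
High-risk (own payoff 820): to k=3.0 gives 2026 − 229×3.0 = 1339 → profitable ✗; to k=9.5 gives 2642 − 229×9.5 = 466.5 → no gain ✓.
Low-risk (own payoff 2642 − 78×9.5 = 1901): to k=0 gives 820 → no gain ✓; to k=3.0 gives 2026 − 78×3.0 = 1792 → no gain ✓.
5 of the 6 constraints hold; not an equilibrium.

5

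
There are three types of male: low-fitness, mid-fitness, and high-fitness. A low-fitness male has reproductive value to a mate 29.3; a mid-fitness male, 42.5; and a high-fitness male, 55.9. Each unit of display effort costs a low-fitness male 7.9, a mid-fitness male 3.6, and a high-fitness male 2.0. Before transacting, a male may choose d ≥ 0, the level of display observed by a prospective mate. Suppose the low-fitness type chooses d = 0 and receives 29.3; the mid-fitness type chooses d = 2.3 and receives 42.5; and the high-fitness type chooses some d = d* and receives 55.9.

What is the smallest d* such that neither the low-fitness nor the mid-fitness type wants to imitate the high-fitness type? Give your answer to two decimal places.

Low-fitness type (on-path payoff 29.3) won't mimic when 29.3 ≥ 55.9 − 7.9·d*, i.e. d* ≥ 3.37.
Mid-fitness type (on-path payoff 42.5 − 3.6×2.3 = 34.22) won't mimic when 34.22 ≥ 55.9 − 3.6·d*, i.e. d* ≥ 6.02.
Both must hold, so d* = max(3.37, 6.02) = 6.02. The mid-fitness type's constraint binds.

6.02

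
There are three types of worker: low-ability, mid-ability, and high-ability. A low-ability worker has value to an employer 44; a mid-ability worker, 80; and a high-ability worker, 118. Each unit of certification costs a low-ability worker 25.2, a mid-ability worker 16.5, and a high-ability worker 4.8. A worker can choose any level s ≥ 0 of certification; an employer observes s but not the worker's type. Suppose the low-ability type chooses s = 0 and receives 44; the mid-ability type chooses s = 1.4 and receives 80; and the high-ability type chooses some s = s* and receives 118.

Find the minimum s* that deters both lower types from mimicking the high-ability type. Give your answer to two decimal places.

3.70

Mid-ability type (on-path payoff 80 − 16.5×1.4 = 56.9) won't mimic when 56.9 ≥ 118 − 16.5·s*, i.e. s* ≥ 3.70.
Low-ability type (on-path payoff 44) won't mimic when 44 ≥ 118 − 25.2·s*, i.e. s* ≥ 2.94.
Both must hold, so s* = max(2.94, 3.70) = 3.70. The mid-ability type's constraint binds.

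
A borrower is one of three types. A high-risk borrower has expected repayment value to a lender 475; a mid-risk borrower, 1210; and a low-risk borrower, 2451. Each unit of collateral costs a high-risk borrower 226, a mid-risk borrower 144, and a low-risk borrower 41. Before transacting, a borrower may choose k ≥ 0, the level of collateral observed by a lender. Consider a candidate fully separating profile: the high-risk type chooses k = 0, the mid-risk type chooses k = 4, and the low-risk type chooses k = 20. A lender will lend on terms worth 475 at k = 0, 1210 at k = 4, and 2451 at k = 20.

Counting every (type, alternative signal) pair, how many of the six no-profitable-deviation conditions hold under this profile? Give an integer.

High-risk (own payoff 475): to k=4 gives 1210 − 226×4 = 306 → no gain ✓; to k=20 gives 2451 − 226×20 = -2069 → no gain ✓.
Mid-risk (own payoff 1210 − 144×4 = 634): to k=0 gives 475 → no gain ✓; to k=20 gives 2451 − 144×20 = -429 → no gain ✓.
Low-risk (own payoff 2451 − 41×20 = 1631): to k=0 gives 475 → no gain ✓; to k=4 gives 1210 − 41×4 = 1046 → no gain ✓.
6 of the 6 constraints hold; this profile is a separating equilibrium.

6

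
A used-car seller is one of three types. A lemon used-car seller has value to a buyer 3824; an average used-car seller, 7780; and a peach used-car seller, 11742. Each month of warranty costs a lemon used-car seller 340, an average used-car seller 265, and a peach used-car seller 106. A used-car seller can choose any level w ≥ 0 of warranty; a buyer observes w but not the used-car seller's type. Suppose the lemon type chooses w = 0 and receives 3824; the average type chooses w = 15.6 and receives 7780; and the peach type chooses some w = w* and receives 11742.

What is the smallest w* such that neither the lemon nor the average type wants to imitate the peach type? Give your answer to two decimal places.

30.55

Average type (on-path payoff 7780 − 265×15.6 = 3646) won't mimic when 3646 ≥ 11742 − 265·w*, i.e. w* ≥ 30.55.
Lemon type (on-path payoff 3824) won't mimic when 3824 ≥ 11742 − 340·w*, i.e. w* ≥ 23.29.
Both must hold, so w* = max(23.29, 30.55) = 30.55. The average type's constraint binds.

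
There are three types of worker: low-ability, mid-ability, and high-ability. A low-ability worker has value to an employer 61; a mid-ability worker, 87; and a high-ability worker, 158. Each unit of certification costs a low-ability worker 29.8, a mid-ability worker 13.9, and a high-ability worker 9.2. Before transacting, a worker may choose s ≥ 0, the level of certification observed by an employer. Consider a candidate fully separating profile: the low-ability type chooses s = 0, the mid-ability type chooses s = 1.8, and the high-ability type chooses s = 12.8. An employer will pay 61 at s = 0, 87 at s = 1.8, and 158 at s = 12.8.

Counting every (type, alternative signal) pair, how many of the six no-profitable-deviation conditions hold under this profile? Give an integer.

Mid-ability (own payoff 87 − 13.9×1.8 = 61.98): to s=0 gives 61 → no gain ✓; to s=12.8 gives 158 − 13.9×12.8 = -19.92 → no gain ✓.
Low-ability (own payoff 61): to s=1.8 gives 87 − 29.8×1.8 = 33.36 → no gain ✓; to s=12.8 gives 158 − 29.8×12.8 = -223.44 → no gain ✓.
High-ability (own payoff 158 − 9.2×12.8 = 40.24): to s=0 gives 61 → profitable ✗; to s=1.8 gives 87 − 9.2×1.8 = 70.44 → profitable ✗.
4 of the 6 constraints hold; not an equilibrium.

4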